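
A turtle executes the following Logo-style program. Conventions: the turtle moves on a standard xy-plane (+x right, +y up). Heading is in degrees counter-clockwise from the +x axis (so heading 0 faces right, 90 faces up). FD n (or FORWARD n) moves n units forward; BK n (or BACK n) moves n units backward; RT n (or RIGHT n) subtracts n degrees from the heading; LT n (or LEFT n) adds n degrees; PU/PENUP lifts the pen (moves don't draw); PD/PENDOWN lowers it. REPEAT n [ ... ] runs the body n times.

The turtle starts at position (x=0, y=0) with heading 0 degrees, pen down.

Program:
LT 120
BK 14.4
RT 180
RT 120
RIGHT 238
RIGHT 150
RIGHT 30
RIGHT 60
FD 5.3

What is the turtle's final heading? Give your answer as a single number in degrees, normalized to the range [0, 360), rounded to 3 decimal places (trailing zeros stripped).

Answer: 62

Derivation:
Executing turtle program step by step:
Start: pos=(0,0), heading=0, pen down
LT 120: heading 0 -> 120
BK 14.4: (0,0) -> (7.2,-12.471) [heading=120, draw]
RT 180: heading 120 -> 300
RT 120: heading 300 -> 180
RT 238: heading 180 -> 302
RT 150: heading 302 -> 152
RT 30: heading 152 -> 122
RT 60: heading 122 -> 62
FD 5.3: (7.2,-12.471) -> (9.688,-7.791) [heading=62, draw]
Final: pos=(9.688,-7.791), heading=62, 2 segment(s) drawn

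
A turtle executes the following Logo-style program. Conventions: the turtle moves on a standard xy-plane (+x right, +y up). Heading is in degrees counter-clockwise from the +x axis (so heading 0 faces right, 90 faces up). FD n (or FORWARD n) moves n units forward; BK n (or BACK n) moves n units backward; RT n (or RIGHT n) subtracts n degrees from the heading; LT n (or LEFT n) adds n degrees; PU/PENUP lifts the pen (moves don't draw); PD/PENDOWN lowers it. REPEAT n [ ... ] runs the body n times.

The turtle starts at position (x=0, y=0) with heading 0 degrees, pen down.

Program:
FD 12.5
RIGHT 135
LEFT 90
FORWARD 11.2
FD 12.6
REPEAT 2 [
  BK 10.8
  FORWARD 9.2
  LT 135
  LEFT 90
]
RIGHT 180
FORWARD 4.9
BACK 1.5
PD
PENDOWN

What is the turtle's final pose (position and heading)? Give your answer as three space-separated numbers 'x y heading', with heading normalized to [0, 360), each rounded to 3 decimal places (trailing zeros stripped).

Executing turtle program step by step:
Start: pos=(0,0), heading=0, pen down
FD 12.5: (0,0) -> (12.5,0) [heading=0, draw]
RT 135: heading 0 -> 225
LT 90: heading 225 -> 315
FD 11.2: (12.5,0) -> (20.42,-7.92) [heading=315, draw]
FD 12.6: (20.42,-7.92) -> (29.329,-16.829) [heading=315, draw]
REPEAT 2 [
  -- iteration 1/2 --
  BK 10.8: (29.329,-16.829) -> (21.692,-9.192) [heading=315, draw]
  FD 9.2: (21.692,-9.192) -> (28.198,-15.698) [heading=315, draw]
  LT 135: heading 315 -> 90
  LT 90: heading 90 -> 180
  -- iteration 2/2 --
  BK 10.8: (28.198,-15.698) -> (38.998,-15.698) [heading=180, draw]
  FD 9.2: (38.998,-15.698) -> (29.798,-15.698) [heading=180, draw]
  LT 135: heading 180 -> 315
  LT 90: heading 315 -> 45
]
RT 180: heading 45 -> 225
FD 4.9: (29.798,-15.698) -> (26.333,-19.163) [heading=225, draw]
BK 1.5: (26.333,-19.163) -> (27.394,-18.102) [heading=225, draw]
PD: pen down
PD: pen down
Final: pos=(27.394,-18.102), heading=225, 9 segment(s) drawn

Answer: 27.394 -18.102 225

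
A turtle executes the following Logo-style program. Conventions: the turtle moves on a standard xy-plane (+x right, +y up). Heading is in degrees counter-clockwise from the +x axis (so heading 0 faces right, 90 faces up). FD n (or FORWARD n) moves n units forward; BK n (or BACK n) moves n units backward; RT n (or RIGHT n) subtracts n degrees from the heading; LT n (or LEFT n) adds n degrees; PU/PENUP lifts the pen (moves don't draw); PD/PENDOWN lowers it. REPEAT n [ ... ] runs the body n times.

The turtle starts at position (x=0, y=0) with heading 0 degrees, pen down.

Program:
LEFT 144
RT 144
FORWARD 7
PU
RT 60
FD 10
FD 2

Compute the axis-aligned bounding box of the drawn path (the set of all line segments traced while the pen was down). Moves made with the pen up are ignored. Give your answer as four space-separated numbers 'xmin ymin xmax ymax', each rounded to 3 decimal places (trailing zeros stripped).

Executing turtle program step by step:
Start: pos=(0,0), heading=0, pen down
LT 144: heading 0 -> 144
RT 144: heading 144 -> 0
FD 7: (0,0) -> (7,0) [heading=0, draw]
PU: pen up
RT 60: heading 0 -> 300
FD 10: (7,0) -> (12,-8.66) [heading=300, move]
FD 2: (12,-8.66) -> (13,-10.392) [heading=300, move]
Final: pos=(13,-10.392), heading=300, 1 segment(s) drawn

Segment endpoints: x in {0, 7}, y in {0}
xmin=0, ymin=0, xmax=7, ymax=0

Answer: 0 0 7 0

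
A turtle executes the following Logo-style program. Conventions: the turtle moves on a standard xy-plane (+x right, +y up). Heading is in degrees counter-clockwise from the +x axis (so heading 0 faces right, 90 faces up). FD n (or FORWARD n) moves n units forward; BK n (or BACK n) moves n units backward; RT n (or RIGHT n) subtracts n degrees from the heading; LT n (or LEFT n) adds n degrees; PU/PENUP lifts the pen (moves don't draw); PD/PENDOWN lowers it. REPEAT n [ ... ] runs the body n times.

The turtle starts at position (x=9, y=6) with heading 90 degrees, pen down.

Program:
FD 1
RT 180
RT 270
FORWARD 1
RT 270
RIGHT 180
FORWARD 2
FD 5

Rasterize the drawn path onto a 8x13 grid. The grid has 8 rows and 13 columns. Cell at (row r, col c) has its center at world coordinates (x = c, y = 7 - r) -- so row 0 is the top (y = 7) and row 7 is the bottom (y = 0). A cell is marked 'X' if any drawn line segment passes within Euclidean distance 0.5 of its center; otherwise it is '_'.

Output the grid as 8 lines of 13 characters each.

Answer: _________XX__
_________XX__
__________X__
__________X__
__________X__
__________X__
__________X__
__________X__

Derivation:
Segment 0: (9,6) -> (9,7)
Segment 1: (9,7) -> (10,7)
Segment 2: (10,7) -> (10,5)
Segment 3: (10,5) -> (10,0)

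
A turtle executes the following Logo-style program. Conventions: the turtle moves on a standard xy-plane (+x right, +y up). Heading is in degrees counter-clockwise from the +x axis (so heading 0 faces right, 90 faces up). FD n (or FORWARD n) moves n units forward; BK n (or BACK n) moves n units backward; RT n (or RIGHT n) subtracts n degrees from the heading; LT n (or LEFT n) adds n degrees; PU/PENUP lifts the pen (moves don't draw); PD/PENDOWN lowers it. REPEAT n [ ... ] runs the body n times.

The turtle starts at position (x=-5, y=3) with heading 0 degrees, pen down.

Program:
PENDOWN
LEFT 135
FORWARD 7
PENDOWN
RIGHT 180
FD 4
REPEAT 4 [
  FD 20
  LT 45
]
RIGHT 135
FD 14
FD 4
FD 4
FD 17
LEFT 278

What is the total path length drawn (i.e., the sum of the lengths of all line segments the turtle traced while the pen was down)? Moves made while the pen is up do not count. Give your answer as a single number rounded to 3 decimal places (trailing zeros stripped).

Executing turtle program step by step:
Start: pos=(-5,3), heading=0, pen down
PD: pen down
LT 135: heading 0 -> 135
FD 7: (-5,3) -> (-9.95,7.95) [heading=135, draw]
PD: pen down
RT 180: heading 135 -> 315
FD 4: (-9.95,7.95) -> (-7.121,5.121) [heading=315, draw]
REPEAT 4 [
  -- iteration 1/4 --
  FD 20: (-7.121,5.121) -> (7.021,-9.021) [heading=315, draw]
  LT 45: heading 315 -> 0
  -- iteration 2/4 --
  FD 20: (7.021,-9.021) -> (27.021,-9.021) [heading=0, draw]
  LT 45: heading 0 -> 45
  -- iteration 3/4 --
  FD 20: (27.021,-9.021) -> (41.163,5.121) [heading=45, draw]
  LT 45: heading 45 -> 90
  -- iteration 4/4 --
  FD 20: (41.163,5.121) -> (41.163,25.121) [heading=90, draw]
  LT 45: heading 90 -> 135
]
RT 135: heading 135 -> 0
FD 14: (41.163,25.121) -> (55.163,25.121) [heading=0, draw]
FD 4: (55.163,25.121) -> (59.163,25.121) [heading=0, draw]
FD 4: (59.163,25.121) -> (63.163,25.121) [heading=0, draw]
FD 17: (63.163,25.121) -> (80.163,25.121) [heading=0, draw]
LT 278: heading 0 -> 278
Final: pos=(80.163,25.121), heading=278, 10 segment(s) drawn

Segment lengths:
  seg 1: (-5,3) -> (-9.95,7.95), length = 7
  seg 2: (-9.95,7.95) -> (-7.121,5.121), length = 4
  seg 3: (-7.121,5.121) -> (7.021,-9.021), length = 20
  seg 4: (7.021,-9.021) -> (27.021,-9.021), length = 20
  seg 5: (27.021,-9.021) -> (41.163,5.121), length = 20
  seg 6: (41.163,5.121) -> (41.163,25.121), length = 20
  seg 7: (41.163,25.121) -> (55.163,25.121), length = 14
  seg 8: (55.163,25.121) -> (59.163,25.121), length = 4
  seg 9: (59.163,25.121) -> (63.163,25.121), length = 4
  seg 10: (63.163,25.121) -> (80.163,25.121), length = 17
Total = 130

Answer: 130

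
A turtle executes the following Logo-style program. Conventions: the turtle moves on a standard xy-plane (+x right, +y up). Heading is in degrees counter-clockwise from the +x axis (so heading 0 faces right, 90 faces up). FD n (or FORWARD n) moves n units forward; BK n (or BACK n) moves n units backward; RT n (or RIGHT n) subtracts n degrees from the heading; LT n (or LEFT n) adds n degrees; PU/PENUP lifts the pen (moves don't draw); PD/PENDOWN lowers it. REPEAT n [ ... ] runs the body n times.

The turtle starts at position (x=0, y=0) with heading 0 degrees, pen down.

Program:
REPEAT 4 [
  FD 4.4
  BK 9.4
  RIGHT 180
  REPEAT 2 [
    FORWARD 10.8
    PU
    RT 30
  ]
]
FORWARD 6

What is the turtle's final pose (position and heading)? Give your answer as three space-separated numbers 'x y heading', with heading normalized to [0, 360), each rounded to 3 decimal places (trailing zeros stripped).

Executing turtle program step by step:
Start: pos=(0,0), heading=0, pen down
REPEAT 4 [
  -- iteration 1/4 --
  FD 4.4: (0,0) -> (4.4,0) [heading=0, draw]
  BK 9.4: (4.4,0) -> (-5,0) [heading=0, draw]
  RT 180: heading 0 -> 180
  REPEAT 2 [
    -- iteration 1/2 --
    FD 10.8: (-5,0) -> (-15.8,0) [heading=180, draw]
    PU: pen up
    RT 30: heading 180 -> 150
    -- iteration 2/2 --
    FD 10.8: (-15.8,0) -> (-25.153,5.4) [heading=150, move]
    PU: pen up
    RT 30: heading 150 -> 120
  ]
  -- iteration 2/4 --
  FD 4.4: (-25.153,5.4) -> (-27.353,9.211) [heading=120, move]
  BK 9.4: (-27.353,9.211) -> (-22.653,1.07) [heading=120, move]
  RT 180: heading 120 -> 300
  REPEAT 2 [
    -- iteration 1/2 --
    FD 10.8: (-22.653,1.07) -> (-17.253,-8.283) [heading=300, move]
    PU: pen up
    RT 30: heading 300 -> 270
    -- iteration 2/2 --
    FD 10.8: (-17.253,-8.283) -> (-17.253,-19.083) [heading=270, move]
    PU: pen up
    RT 30: heading 270 -> 240
  ]
  -- iteration 3/4 --
  FD 4.4: (-17.253,-19.083) -> (-19.453,-22.894) [heading=240, move]
  BK 9.4: (-19.453,-22.894) -> (-14.753,-14.753) [heading=240, move]
  RT 180: heading 240 -> 60
  REPEAT 2 [
    -- iteration 1/2 --
    FD 10.8: (-14.753,-14.753) -> (-9.353,-5.4) [heading=60, move]
    PU: pen up
    RT 30: heading 60 -> 30
    -- iteration 2/2 --
    FD 10.8: (-9.353,-5.4) -> (0,0) [heading=30, move]
    PU: pen up
    RT 30: heading 30 -> 0
  ]
  -- iteration 4/4 --
  FD 4.4: (0,0) -> (4.4,0) [heading=0, move]
  BK 9.4: (4.4,0) -> (-5,0) [heading=0, move]
  RT 180: heading 0 -> 180
  REPEAT 2 [
    -- iteration 1/2 --
    FD 10.8: (-5,0) -> (-15.8,0) [heading=180, move]
    PU: pen up
    RT 30: heading 180 -> 150
    -- iteration 2/2 --
    FD 10.8: (-15.8,0) -> (-25.153,5.4) [heading=150, move]
    PU: pen up
    RT 30: heading 150 -> 120
  ]
]
FD 6: (-25.153,5.4) -> (-28.153,10.596) [heading=120, move]
Final: pos=(-28.153,10.596), heading=120, 3 segment(s) drawn

Answer: -28.153 10.596 120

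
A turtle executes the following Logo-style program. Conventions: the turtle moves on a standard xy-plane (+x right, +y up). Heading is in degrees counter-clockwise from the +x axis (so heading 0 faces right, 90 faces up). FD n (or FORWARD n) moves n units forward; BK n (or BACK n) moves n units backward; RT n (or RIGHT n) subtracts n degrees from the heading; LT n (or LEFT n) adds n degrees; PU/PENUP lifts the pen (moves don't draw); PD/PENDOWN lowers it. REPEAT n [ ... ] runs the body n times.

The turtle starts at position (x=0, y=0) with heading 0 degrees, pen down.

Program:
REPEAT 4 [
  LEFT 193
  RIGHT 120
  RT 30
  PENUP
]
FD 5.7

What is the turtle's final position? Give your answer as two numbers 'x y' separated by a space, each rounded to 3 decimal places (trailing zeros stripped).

Executing turtle program step by step:
Start: pos=(0,0), heading=0, pen down
REPEAT 4 [
  -- iteration 1/4 --
  LT 193: heading 0 -> 193
  RT 120: heading 193 -> 73
  RT 30: heading 73 -> 43
  PU: pen up
  -- iteration 2/4 --
  LT 193: heading 43 -> 236
  RT 120: heading 236 -> 116
  RT 30: heading 116 -> 86
  PU: pen up
  -- iteration 3/4 --
  LT 193: heading 86 -> 279
  RT 120: heading 279 -> 159
  RT 30: heading 159 -> 129
  PU: pen up
  -- iteration 4/4 --
  LT 193: heading 129 -> 322
  RT 120: heading 322 -> 202
  RT 30: heading 202 -> 172
  PU: pen up
]
FD 5.7: (0,0) -> (-5.645,0.793) [heading=172, move]
Final: pos=(-5.645,0.793), heading=172, 0 segment(s) drawn

Answer: -5.645 0.793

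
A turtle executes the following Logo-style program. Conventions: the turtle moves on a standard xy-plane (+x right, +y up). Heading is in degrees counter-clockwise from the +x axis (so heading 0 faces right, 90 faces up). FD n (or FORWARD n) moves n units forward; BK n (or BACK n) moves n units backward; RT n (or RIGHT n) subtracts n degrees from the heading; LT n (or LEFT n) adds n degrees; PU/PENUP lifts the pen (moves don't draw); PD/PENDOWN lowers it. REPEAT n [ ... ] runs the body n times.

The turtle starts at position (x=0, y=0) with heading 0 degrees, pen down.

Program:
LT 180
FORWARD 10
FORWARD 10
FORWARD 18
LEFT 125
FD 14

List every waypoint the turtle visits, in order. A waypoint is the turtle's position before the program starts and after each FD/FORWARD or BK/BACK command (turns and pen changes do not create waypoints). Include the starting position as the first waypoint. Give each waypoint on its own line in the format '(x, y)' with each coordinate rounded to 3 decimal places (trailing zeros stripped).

Executing turtle program step by step:
Start: pos=(0,0), heading=0, pen down
LT 180: heading 0 -> 180
FD 10: (0,0) -> (-10,0) [heading=180, draw]
FD 10: (-10,0) -> (-20,0) [heading=180, draw]
FD 18: (-20,0) -> (-38,0) [heading=180, draw]
LT 125: heading 180 -> 305
FD 14: (-38,0) -> (-29.97,-11.468) [heading=305, draw]
Final: pos=(-29.97,-11.468), heading=305, 4 segment(s) drawn
Waypoints (5 total):
(0, 0)
(-10, 0)
(-20, 0)
(-38, 0)
(-29.97, -11.468)

Answer: (0, 0)
(-10, 0)
(-20, 0)
(-38, 0)
(-29.97, -11.468)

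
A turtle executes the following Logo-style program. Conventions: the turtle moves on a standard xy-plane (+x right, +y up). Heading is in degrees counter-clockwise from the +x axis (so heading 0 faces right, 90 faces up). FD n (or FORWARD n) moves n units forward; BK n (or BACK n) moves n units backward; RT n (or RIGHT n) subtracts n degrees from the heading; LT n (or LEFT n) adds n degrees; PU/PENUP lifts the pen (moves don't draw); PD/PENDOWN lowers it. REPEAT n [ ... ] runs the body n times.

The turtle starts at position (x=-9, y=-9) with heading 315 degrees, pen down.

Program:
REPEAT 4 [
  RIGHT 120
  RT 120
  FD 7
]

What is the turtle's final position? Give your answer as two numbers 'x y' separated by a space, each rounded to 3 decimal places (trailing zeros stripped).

Answer: -7.188 -2.239

Derivation:
Executing turtle program step by step:
Start: pos=(-9,-9), heading=315, pen down
REPEAT 4 [
  -- iteration 1/4 --
  RT 120: heading 315 -> 195
  RT 120: heading 195 -> 75
  FD 7: (-9,-9) -> (-7.188,-2.239) [heading=75, draw]
  -- iteration 2/4 --
  RT 120: heading 75 -> 315
  RT 120: heading 315 -> 195
  FD 7: (-7.188,-2.239) -> (-13.95,-4.05) [heading=195, draw]
  -- iteration 3/4 --
  RT 120: heading 195 -> 75
  RT 120: heading 75 -> 315
  FD 7: (-13.95,-4.05) -> (-9,-9) [heading=315, draw]
  -- iteration 4/4 --
  RT 120: heading 315 -> 195
  RT 120: heading 195 -> 75
  FD 7: (-9,-9) -> (-7.188,-2.239) [heading=75, draw]
]
Final: pos=(-7.188,-2.239), heading=75, 4 segment(s) drawn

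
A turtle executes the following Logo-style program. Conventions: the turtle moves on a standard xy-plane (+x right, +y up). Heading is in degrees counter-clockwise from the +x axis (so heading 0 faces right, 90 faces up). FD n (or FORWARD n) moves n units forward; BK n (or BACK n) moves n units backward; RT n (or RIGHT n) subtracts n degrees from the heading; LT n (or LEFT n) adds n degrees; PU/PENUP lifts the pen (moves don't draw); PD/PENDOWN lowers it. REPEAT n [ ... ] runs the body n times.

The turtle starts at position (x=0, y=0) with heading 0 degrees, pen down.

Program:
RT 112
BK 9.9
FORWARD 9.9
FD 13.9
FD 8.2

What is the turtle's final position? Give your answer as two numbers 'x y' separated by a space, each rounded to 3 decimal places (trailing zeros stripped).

Answer: -8.279 -20.491

Derivation:
Executing turtle program step by step:
Start: pos=(0,0), heading=0, pen down
RT 112: heading 0 -> 248
BK 9.9: (0,0) -> (3.709,9.179) [heading=248, draw]
FD 9.9: (3.709,9.179) -> (0,0) [heading=248, draw]
FD 13.9: (0,0) -> (-5.207,-12.888) [heading=248, draw]
FD 8.2: (-5.207,-12.888) -> (-8.279,-20.491) [heading=248, draw]
Final: pos=(-8.279,-20.491), heading=248, 4 segment(s) drawn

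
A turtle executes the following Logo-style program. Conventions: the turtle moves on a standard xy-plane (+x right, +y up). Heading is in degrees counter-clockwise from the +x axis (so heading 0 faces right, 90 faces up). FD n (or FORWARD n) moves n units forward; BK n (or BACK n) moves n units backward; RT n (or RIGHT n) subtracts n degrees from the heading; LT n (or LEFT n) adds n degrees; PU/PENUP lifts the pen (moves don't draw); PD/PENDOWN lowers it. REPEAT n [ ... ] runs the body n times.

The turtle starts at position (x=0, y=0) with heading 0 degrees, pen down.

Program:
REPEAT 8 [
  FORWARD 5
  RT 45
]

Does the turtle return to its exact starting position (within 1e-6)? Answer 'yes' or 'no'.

Answer: yes

Derivation:
Executing turtle program step by step:
Start: pos=(0,0), heading=0, pen down
REPEAT 8 [
  -- iteration 1/8 --
  FD 5: (0,0) -> (5,0) [heading=0, draw]
  RT 45: heading 0 -> 315
  -- iteration 2/8 --
  FD 5: (5,0) -> (8.536,-3.536) [heading=315, draw]
  RT 45: heading 315 -> 270
  -- iteration 3/8 --
  FD 5: (8.536,-3.536) -> (8.536,-8.536) [heading=270, draw]
  RT 45: heading 270 -> 225
  -- iteration 4/8 --
  FD 5: (8.536,-8.536) -> (5,-12.071) [heading=225, draw]
  RT 45: heading 225 -> 180
  -- iteration 5/8 --
  FD 5: (5,-12.071) -> (0,-12.071) [heading=180, draw]
  RT 45: heading 180 -> 135
  -- iteration 6/8 --
  FD 5: (0,-12.071) -> (-3.536,-8.536) [heading=135, draw]
  RT 45: heading 135 -> 90
  -- iteration 7/8 --
  FD 5: (-3.536,-8.536) -> (-3.536,-3.536) [heading=90, draw]
  RT 45: heading 90 -> 45
  -- iteration 8/8 --
  FD 5: (-3.536,-3.536) -> (0,0) [heading=45, draw]
  RT 45: heading 45 -> 0
]
Final: pos=(0,0), heading=0, 8 segment(s) drawn

Start position: (0, 0)
Final position: (0, 0)
Distance = 0; < 1e-6 -> CLOSED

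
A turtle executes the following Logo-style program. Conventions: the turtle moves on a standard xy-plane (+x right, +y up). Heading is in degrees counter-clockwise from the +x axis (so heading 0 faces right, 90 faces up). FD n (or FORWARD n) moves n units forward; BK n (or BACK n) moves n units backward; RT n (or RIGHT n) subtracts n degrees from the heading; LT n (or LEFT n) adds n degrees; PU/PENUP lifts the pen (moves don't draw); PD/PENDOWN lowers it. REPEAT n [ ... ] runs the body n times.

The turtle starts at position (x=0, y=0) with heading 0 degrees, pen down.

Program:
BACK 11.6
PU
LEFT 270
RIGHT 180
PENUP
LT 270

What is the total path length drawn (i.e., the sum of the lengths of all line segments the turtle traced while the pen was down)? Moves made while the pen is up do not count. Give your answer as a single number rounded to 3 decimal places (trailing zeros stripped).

Answer: 11.6

Derivation:
Executing turtle program step by step:
Start: pos=(0,0), heading=0, pen down
BK 11.6: (0,0) -> (-11.6,0) [heading=0, draw]
PU: pen up
LT 270: heading 0 -> 270
RT 180: heading 270 -> 90
PU: pen up
LT 270: heading 90 -> 0
Final: pos=(-11.6,0), heading=0, 1 segment(s) drawn

Segment lengths:
  seg 1: (0,0) -> (-11.6,0), length = 11.6
Total = 11.6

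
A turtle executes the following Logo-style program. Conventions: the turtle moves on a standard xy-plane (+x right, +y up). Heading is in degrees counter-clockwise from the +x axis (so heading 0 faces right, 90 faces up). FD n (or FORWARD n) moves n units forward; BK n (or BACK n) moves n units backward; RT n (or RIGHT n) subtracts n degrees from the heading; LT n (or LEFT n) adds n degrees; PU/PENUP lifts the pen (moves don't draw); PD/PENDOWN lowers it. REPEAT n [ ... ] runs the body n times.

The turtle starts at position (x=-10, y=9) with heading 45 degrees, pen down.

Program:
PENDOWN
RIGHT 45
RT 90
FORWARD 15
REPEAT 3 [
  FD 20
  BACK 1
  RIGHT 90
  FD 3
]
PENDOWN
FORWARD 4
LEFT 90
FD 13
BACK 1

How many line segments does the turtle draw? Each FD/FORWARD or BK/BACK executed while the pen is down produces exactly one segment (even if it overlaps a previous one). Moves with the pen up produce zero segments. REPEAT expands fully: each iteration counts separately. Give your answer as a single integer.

Answer: 13

Derivation:
Executing turtle program step by step:
Start: pos=(-10,9), heading=45, pen down
PD: pen down
RT 45: heading 45 -> 0
RT 90: heading 0 -> 270
FD 15: (-10,9) -> (-10,-6) [heading=270, draw]
REPEAT 3 [
  -- iteration 1/3 --
  FD 20: (-10,-6) -> (-10,-26) [heading=270, draw]
  BK 1: (-10,-26) -> (-10,-25) [heading=270, draw]
  RT 90: heading 270 -> 180
  FD 3: (-10,-25) -> (-13,-25) [heading=180, draw]
  -- iteration 2/3 --
  FD 20: (-13,-25) -> (-33,-25) [heading=180, draw]
  BK 1: (-33,-25) -> (-32,-25) [heading=180, draw]
  RT 90: heading 180 -> 90
  FD 3: (-32,-25) -> (-32,-22) [heading=90, draw]
  -- iteration 3/3 --
  FD 20: (-32,-22) -> (-32,-2) [heading=90, draw]
  BK 1: (-32,-2) -> (-32,-3) [heading=90, draw]
  RT 90: heading 90 -> 0
  FD 3: (-32,-3) -> (-29,-3) [heading=0, draw]
]
PD: pen down
FD 4: (-29,-3) -> (-25,-3) [heading=0, draw]
LT 90: heading 0 -> 90
FD 13: (-25,-3) -> (-25,10) [heading=90, draw]
BK 1: (-25,10) -> (-25,9) [heading=90, draw]
Final: pos=(-25,9), heading=90, 13 segment(s) drawn
Segments drawn: 13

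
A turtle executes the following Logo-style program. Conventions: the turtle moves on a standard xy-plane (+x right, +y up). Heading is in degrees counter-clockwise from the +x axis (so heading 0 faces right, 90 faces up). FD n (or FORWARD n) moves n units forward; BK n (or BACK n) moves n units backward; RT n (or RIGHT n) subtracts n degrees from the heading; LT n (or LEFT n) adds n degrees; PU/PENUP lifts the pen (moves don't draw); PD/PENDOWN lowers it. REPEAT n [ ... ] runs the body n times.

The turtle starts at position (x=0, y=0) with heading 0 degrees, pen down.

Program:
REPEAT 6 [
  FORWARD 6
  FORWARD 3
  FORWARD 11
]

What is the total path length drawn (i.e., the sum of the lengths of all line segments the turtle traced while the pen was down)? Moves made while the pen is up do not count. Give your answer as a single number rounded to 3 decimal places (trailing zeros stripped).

Executing turtle program step by step:
Start: pos=(0,0), heading=0, pen down
REPEAT 6 [
  -- iteration 1/6 --
  FD 6: (0,0) -> (6,0) [heading=0, draw]
  FD 3: (6,0) -> (9,0) [heading=0, draw]
  FD 11: (9,0) -> (20,0) [heading=0, draw]
  -- iteration 2/6 --
  FD 6: (20,0) -> (26,0) [heading=0, draw]
  FD 3: (26,0) -> (29,0) [heading=0, draw]
  FD 11: (29,0) -> (40,0) [heading=0, draw]
  -- iteration 3/6 --
  FD 6: (40,0) -> (46,0) [heading=0, draw]
  FD 3: (46,0) -> (49,0) [heading=0, draw]
  FD 11: (49,0) -> (60,0) [heading=0, draw]
  -- iteration 4/6 --
  FD 6: (60,0) -> (66,0) [heading=0, draw]
  FD 3: (66,0) -> (69,0) [heading=0, draw]
  FD 11: (69,0) -> (80,0) [heading=0, draw]
  -- iteration 5/6 --
  FD 6: (80,0) -> (86,0) [heading=0, draw]
  FD 3: (86,0) -> (89,0) [heading=0, draw]
  FD 11: (89,0) -> (100,0) [heading=0, draw]
  -- iteration 6/6 --
  FD 6: (100,0) -> (106,0) [heading=0, draw]
  FD 3: (106,0) -> (109,0) [heading=0, draw]
  FD 11: (109,0) -> (120,0) [heading=0, draw]
]
Final: pos=(120,0), heading=0, 18 segment(s) drawn

Segment lengths:
  seg 1: (0,0) -> (6,0), length = 6
  seg 2: (6,0) -> (9,0), length = 3
  seg 3: (9,0) -> (20,0), length = 11
  seg 4: (20,0) -> (26,0), length = 6
  seg 5: (26,0) -> (29,0), length = 3
  seg 6: (29,0) -> (40,0), length = 11
  seg 7: (40,0) -> (46,0), length = 6
  seg 8: (46,0) -> (49,0), length = 3
  seg 9: (49,0) -> (60,0), length = 11
  seg 10: (60,0) -> (66,0), length = 6
  seg 11: (66,0) -> (69,0), length = 3
  seg 12: (69,0) -> (80,0), length = 11
  seg 13: (80,0) -> (86,0), length = 6
  seg 14: (86,0) -> (89,0), length = 3
  seg 15: (89,0) -> (100,0), length = 11
  seg 16: (100,0) -> (106,0), length = 6
  seg 17: (106,0) -> (109,0), length = 3
  seg 18: (109,0) -> (120,0), length = 11
Total = 120

Answer: 120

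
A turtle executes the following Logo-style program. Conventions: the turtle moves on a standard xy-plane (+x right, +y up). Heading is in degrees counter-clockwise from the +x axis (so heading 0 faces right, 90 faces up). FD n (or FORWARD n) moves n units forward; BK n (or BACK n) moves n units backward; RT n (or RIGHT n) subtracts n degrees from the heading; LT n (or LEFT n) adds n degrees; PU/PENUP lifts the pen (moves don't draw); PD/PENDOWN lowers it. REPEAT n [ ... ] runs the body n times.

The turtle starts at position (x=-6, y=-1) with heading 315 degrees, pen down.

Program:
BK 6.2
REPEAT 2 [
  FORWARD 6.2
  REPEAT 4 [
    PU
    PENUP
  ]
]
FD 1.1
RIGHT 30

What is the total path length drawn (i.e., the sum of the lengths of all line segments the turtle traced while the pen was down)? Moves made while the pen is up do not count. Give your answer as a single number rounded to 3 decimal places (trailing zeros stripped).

Answer: 12.4

Derivation:
Executing turtle program step by step:
Start: pos=(-6,-1), heading=315, pen down
BK 6.2: (-6,-1) -> (-10.384,3.384) [heading=315, draw]
REPEAT 2 [
  -- iteration 1/2 --
  FD 6.2: (-10.384,3.384) -> (-6,-1) [heading=315, draw]
  REPEAT 4 [
    -- iteration 1/4 --
    PU: pen up
    PU: pen up
    -- iteration 2/4 --
    PU: pen up
    PU: pen up
    -- iteration 3/4 --
    PU: pen up
    PU: pen up
    -- iteration 4/4 --
    PU: pen up
    PU: pen up
  ]
  -- iteration 2/2 --
  FD 6.2: (-6,-1) -> (-1.616,-5.384) [heading=315, move]
  REPEAT 4 [
    -- iteration 1/4 --
    PU: pen up
    PU: pen up
    -- iteration 2/4 --
    PU: pen up
    PU: pen up
    -- iteration 3/4 --
    PU: pen up
    PU: pen up
    -- iteration 4/4 --
    PU: pen up
    PU: pen up
  ]
]
FD 1.1: (-1.616,-5.384) -> (-0.838,-6.162) [heading=315, move]
RT 30: heading 315 -> 285
Final: pos=(-0.838,-6.162), heading=285, 2 segment(s) drawn

Segment lengths:
  seg 1: (-6,-1) -> (-10.384,3.384), length = 6.2
  seg 2: (-10.384,3.384) -> (-6,-1), length = 6.2
Total = 12.4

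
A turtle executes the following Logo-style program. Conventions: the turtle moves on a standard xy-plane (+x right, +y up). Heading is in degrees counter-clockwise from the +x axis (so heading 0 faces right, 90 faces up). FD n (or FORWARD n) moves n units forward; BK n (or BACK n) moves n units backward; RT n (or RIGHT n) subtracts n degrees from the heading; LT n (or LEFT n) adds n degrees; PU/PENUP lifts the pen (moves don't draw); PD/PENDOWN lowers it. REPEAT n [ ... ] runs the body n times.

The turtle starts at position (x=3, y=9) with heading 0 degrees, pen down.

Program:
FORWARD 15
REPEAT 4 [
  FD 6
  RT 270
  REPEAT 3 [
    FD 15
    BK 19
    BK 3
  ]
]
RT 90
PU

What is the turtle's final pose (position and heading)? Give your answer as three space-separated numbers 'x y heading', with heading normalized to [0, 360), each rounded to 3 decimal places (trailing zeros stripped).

Answer: 18 9 270

Derivation:
Executing turtle program step by step:
Start: pos=(3,9), heading=0, pen down
FD 15: (3,9) -> (18,9) [heading=0, draw]
REPEAT 4 [
  -- iteration 1/4 --
  FD 6: (18,9) -> (24,9) [heading=0, draw]
  RT 270: heading 0 -> 90
  REPEAT 3 [
    -- iteration 1/3 --
    FD 15: (24,9) -> (24,24) [heading=90, draw]
    BK 19: (24,24) -> (24,5) [heading=90, draw]
    BK 3: (24,5) -> (24,2) [heading=90, draw]
    -- iteration 2/3 --
    FD 15: (24,2) -> (24,17) [heading=90, draw]
    BK 19: (24,17) -> (24,-2) [heading=90, draw]
    BK 3: (24,-2) -> (24,-5) [heading=90, draw]
    -- iteration 3/3 --
    FD 15: (24,-5) -> (24,10) [heading=90, draw]
    BK 19: (24,10) -> (24,-9) [heading=90, draw]
    BK 3: (24,-9) -> (24,-12) [heading=90, draw]
  ]
  -- iteration 2/4 --
  FD 6: (24,-12) -> (24,-6) [heading=90, draw]
  RT 270: heading 90 -> 180
  REPEAT 3 [
    -- iteration 1/3 --
    FD 15: (24,-6) -> (9,-6) [heading=180, draw]
    BK 19: (9,-6) -> (28,-6) [heading=180, draw]
    BK 3: (28,-6) -> (31,-6) [heading=180, draw]
    -- iteration 2/3 --
    FD 15: (31,-6) -> (16,-6) [heading=180, draw]
    BK 19: (16,-6) -> (35,-6) [heading=180, draw]
    BK 3: (35,-6) -> (38,-6) [heading=180, draw]
    -- iteration 3/3 --
    FD 15: (38,-6) -> (23,-6) [heading=180, draw]
    BK 19: (23,-6) -> (42,-6) [heading=180, draw]
    BK 3: (42,-6) -> (45,-6) [heading=180, draw]
  ]
  -- iteration 3/4 --
  FD 6: (45,-6) -> (39,-6) [heading=180, draw]
  RT 270: heading 180 -> 270
  REPEAT 3 [
    -- iteration 1/3 --
    FD 15: (39,-6) -> (39,-21) [heading=270, draw]
    BK 19: (39,-21) -> (39,-2) [heading=270, draw]
    BK 3: (39,-2) -> (39,1) [heading=270, draw]
    -- iteration 2/3 --
    FD 15: (39,1) -> (39,-14) [heading=270, draw]
    BK 19: (39,-14) -> (39,5) [heading=270, draw]
    BK 3: (39,5) -> (39,8) [heading=270, draw]
    -- iteration 3/3 --
    FD 15: (39,8) -> (39,-7) [heading=270, draw]
    BK 19: (39,-7) -> (39,12) [heading=270, draw]
    BK 3: (39,12) -> (39,15) [heading=270, draw]
  ]
  -- iteration 4/4 --
  FD 6: (39,15) -> (39,9) [heading=270, draw]
  RT 270: heading 270 -> 0
  REPEAT 3 [
    -- iteration 1/3 --
    FD 15: (39,9) -> (54,9) [heading=0, draw]
    BK 19: (54,9) -> (35,9) [heading=0, draw]
    BK 3: (35,9) -> (32,9) [heading=0, draw]
    -- iteration 2/3 --
    FD 15: (32,9) -> (47,9) [heading=0, draw]
    BK 19: (47,9) -> (28,9) [heading=0, draw]
    BK 3: (28,9) -> (25,9) [heading=0, draw]
    -- iteration 3/3 --
    FD 15: (25,9) -> (40,9) [heading=0, draw]
    BK 19: (40,9) -> (21,9) [heading=0, draw]
    BK 3: (21,9) -> (18,9) [heading=0, draw]
  ]
]
RT 90: heading 0 -> 270
PU: pen up
Final: pos=(18,9), heading=270, 41 segment(s) drawn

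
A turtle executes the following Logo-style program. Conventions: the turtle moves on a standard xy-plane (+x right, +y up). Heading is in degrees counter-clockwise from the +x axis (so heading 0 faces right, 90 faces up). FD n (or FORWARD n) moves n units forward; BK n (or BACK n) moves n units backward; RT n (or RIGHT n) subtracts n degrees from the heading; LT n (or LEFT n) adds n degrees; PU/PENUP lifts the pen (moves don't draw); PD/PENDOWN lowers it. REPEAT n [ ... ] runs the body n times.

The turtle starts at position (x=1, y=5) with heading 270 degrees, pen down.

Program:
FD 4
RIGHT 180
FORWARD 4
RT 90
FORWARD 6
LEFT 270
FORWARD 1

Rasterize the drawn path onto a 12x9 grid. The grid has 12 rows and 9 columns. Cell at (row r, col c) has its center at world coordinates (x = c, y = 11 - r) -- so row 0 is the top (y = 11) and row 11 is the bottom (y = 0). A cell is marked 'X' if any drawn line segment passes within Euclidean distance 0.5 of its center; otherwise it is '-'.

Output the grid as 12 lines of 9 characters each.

Segment 0: (1,5) -> (1,1)
Segment 1: (1,1) -> (1,5)
Segment 2: (1,5) -> (7,5)
Segment 3: (7,5) -> (7,4)

Answer: ---------
---------
---------
---------
---------
---------
-XXXXXXX-
-X-----X-
-X-------
-X-------
-X-------
---------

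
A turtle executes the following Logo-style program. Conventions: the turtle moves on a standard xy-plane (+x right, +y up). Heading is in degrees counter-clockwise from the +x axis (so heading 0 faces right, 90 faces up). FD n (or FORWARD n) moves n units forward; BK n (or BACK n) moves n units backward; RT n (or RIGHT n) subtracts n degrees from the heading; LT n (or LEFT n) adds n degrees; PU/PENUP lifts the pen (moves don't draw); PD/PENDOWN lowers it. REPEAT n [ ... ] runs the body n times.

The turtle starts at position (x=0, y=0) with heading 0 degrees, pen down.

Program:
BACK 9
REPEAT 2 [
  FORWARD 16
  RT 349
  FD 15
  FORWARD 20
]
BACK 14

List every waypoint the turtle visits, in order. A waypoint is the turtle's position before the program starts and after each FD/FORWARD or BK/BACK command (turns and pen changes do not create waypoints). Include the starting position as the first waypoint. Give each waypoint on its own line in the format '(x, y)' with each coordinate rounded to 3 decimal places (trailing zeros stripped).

Executing turtle program step by step:
Start: pos=(0,0), heading=0, pen down
BK 9: (0,0) -> (-9,0) [heading=0, draw]
REPEAT 2 [
  -- iteration 1/2 --
  FD 16: (-9,0) -> (7,0) [heading=0, draw]
  RT 349: heading 0 -> 11
  FD 15: (7,0) -> (21.724,2.862) [heading=11, draw]
  FD 20: (21.724,2.862) -> (41.357,6.678) [heading=11, draw]
  -- iteration 2/2 --
  FD 16: (41.357,6.678) -> (57.063,9.731) [heading=11, draw]
  RT 349: heading 11 -> 22
  FD 15: (57.063,9.731) -> (70.971,15.35) [heading=22, draw]
  FD 20: (70.971,15.35) -> (89.514,22.842) [heading=22, draw]
]
BK 14: (89.514,22.842) -> (76.534,17.598) [heading=22, draw]
Final: pos=(76.534,17.598), heading=22, 8 segment(s) drawn
Waypoints (9 total):
(0, 0)
(-9, 0)
(7, 0)
(21.724, 2.862)
(41.357, 6.678)
(57.063, 9.731)
(70.971, 15.35)
(89.514, 22.842)
(76.534, 17.598)

Answer: (0, 0)
(-9, 0)
(7, 0)
(21.724, 2.862)
(41.357, 6.678)
(57.063, 9.731)
(70.971, 15.35)
(89.514, 22.842)
(76.534, 17.598)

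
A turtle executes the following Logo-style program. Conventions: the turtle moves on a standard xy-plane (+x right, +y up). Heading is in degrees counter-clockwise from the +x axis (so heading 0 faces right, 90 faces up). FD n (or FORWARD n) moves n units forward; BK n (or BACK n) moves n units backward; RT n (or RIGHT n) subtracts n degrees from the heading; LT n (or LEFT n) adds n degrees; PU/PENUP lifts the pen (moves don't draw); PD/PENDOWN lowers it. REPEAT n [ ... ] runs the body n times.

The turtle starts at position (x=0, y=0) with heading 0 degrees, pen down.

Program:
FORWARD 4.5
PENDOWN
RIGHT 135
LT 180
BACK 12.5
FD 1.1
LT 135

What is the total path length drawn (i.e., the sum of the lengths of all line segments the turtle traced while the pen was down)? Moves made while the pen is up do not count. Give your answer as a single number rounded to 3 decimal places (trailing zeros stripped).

Answer: 18.1

Derivation:
Executing turtle program step by step:
Start: pos=(0,0), heading=0, pen down
FD 4.5: (0,0) -> (4.5,0) [heading=0, draw]
PD: pen down
RT 135: heading 0 -> 225
LT 180: heading 225 -> 45
BK 12.5: (4.5,0) -> (-4.339,-8.839) [heading=45, draw]
FD 1.1: (-4.339,-8.839) -> (-3.561,-8.061) [heading=45, draw]
LT 135: heading 45 -> 180
Final: pos=(-3.561,-8.061), heading=180, 3 segment(s) drawn

Segment lengths:
  seg 1: (0,0) -> (4.5,0), length = 4.5
  seg 2: (4.5,0) -> (-4.339,-8.839), length = 12.5
  seg 3: (-4.339,-8.839) -> (-3.561,-8.061), length = 1.1
Total = 18.1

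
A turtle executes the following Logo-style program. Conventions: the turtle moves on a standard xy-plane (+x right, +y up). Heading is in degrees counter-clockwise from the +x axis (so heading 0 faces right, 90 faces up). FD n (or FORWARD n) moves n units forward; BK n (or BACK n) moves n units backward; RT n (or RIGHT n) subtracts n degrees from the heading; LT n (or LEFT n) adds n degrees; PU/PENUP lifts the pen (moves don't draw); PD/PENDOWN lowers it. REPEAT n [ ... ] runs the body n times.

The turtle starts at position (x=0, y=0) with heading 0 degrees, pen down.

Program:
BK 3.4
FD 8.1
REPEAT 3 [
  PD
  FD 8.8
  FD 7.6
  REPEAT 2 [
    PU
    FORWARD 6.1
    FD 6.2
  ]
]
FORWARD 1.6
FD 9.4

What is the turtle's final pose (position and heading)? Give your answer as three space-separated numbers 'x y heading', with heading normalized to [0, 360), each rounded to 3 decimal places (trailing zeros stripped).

Answer: 138.7 0 0

Derivation:
Executing turtle program step by step:
Start: pos=(0,0), heading=0, pen down
BK 3.4: (0,0) -> (-3.4,0) [heading=0, draw]
FD 8.1: (-3.4,0) -> (4.7,0) [heading=0, draw]
REPEAT 3 [
  -- iteration 1/3 --
  PD: pen down
  FD 8.8: (4.7,0) -> (13.5,0) [heading=0, draw]
  FD 7.6: (13.5,0) -> (21.1,0) [heading=0, draw]
  REPEAT 2 [
    -- iteration 1/2 --
    PU: pen up
    FD 6.1: (21.1,0) -> (27.2,0) [heading=0, move]
    FD 6.2: (27.2,0) -> (33.4,0) [heading=0, move]
    -- iteration 2/2 --
    PU: pen up
    FD 6.1: (33.4,0) -> (39.5,0) [heading=0, move]
    FD 6.2: (39.5,0) -> (45.7,0) [heading=0, move]
  ]
  -- iteration 2/3 --
  PD: pen down
  FD 8.8: (45.7,0) -> (54.5,0) [heading=0, draw]
  FD 7.6: (54.5,0) -> (62.1,0) [heading=0, draw]
  REPEAT 2 [
    -- iteration 1/2 --
    PU: pen up
    FD 6.1: (62.1,0) -> (68.2,0) [heading=0, move]
    FD 6.2: (68.2,0) -> (74.4,0) [heading=0, move]
    -- iteration 2/2 --
    PU: pen up
    FD 6.1: (74.4,0) -> (80.5,0) [heading=0, move]
    FD 6.2: (80.5,0) -> (86.7,0) [heading=0, move]
  ]
  -- iteration 3/3 --
  PD: pen down
  FD 8.8: (86.7,0) -> (95.5,0) [heading=0, draw]
  FD 7.6: (95.5,0) -> (103.1,0) [heading=0, draw]
  REPEAT 2 [
    -- iteration 1/2 --
    PU: pen up
    FD 6.1: (103.1,0) -> (109.2,0) [heading=0, move]
    FD 6.2: (109.2,0) -> (115.4,0) [heading=0, move]
    -- iteration 2/2 --
    PU: pen up
    FD 6.1: (115.4,0) -> (121.5,0) [heading=0, move]
    FD 6.2: (121.5,0) -> (127.7,0) [heading=0, move]
  ]
]
FD 1.6: (127.7,0) -> (129.3,0) [heading=0, move]
FD 9.4: (129.3,0) -> (138.7,0) [heading=0, move]
Final: pos=(138.7,0), heading=0, 8 segment(s) drawn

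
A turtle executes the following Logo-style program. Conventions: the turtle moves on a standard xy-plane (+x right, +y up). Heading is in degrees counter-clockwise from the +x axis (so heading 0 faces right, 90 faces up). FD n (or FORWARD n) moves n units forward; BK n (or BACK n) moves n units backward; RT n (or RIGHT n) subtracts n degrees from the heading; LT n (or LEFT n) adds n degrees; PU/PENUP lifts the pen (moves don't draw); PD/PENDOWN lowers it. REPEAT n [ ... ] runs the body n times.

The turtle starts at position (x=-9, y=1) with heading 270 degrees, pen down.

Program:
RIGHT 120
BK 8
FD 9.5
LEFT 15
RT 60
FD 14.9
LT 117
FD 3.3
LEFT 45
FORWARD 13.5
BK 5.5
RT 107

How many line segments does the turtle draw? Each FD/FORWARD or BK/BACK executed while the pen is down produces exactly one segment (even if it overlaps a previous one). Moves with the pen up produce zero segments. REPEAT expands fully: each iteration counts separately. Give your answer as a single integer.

Answer: 6

Derivation:
Executing turtle program step by step:
Start: pos=(-9,1), heading=270, pen down
RT 120: heading 270 -> 150
BK 8: (-9,1) -> (-2.072,-3) [heading=150, draw]
FD 9.5: (-2.072,-3) -> (-10.299,1.75) [heading=150, draw]
LT 15: heading 150 -> 165
RT 60: heading 165 -> 105
FD 14.9: (-10.299,1.75) -> (-14.155,16.142) [heading=105, draw]
LT 117: heading 105 -> 222
FD 3.3: (-14.155,16.142) -> (-16.608,13.934) [heading=222, draw]
LT 45: heading 222 -> 267
FD 13.5: (-16.608,13.934) -> (-17.314,0.453) [heading=267, draw]
BK 5.5: (-17.314,0.453) -> (-17.027,5.945) [heading=267, draw]
RT 107: heading 267 -> 160
Final: pos=(-17.027,5.945), heading=160, 6 segment(s) drawn
Segments drawn: 6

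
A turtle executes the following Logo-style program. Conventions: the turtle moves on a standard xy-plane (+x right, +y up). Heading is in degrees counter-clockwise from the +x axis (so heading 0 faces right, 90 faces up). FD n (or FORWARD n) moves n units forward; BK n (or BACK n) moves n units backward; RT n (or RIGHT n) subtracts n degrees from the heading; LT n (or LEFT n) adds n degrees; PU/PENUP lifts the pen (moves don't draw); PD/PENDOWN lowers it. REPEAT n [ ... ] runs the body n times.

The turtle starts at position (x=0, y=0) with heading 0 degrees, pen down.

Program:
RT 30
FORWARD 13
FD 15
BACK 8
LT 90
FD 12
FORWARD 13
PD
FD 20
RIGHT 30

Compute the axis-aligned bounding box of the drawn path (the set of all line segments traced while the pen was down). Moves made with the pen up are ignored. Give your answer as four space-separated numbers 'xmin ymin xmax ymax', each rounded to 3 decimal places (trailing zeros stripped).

Executing turtle program step by step:
Start: pos=(0,0), heading=0, pen down
RT 30: heading 0 -> 330
FD 13: (0,0) -> (11.258,-6.5) [heading=330, draw]
FD 15: (11.258,-6.5) -> (24.249,-14) [heading=330, draw]
BK 8: (24.249,-14) -> (17.321,-10) [heading=330, draw]
LT 90: heading 330 -> 60
FD 12: (17.321,-10) -> (23.321,0.392) [heading=60, draw]
FD 13: (23.321,0.392) -> (29.821,11.651) [heading=60, draw]
PD: pen down
FD 20: (29.821,11.651) -> (39.821,28.971) [heading=60, draw]
RT 30: heading 60 -> 30
Final: pos=(39.821,28.971), heading=30, 6 segment(s) drawn

Segment endpoints: x in {0, 11.258, 17.321, 23.321, 24.249, 29.821, 39.821}, y in {-14, -10, -6.5, 0, 0.392, 11.651, 28.971}
xmin=0, ymin=-14, xmax=39.821, ymax=28.971

Answer: 0 -14 39.821 28.971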